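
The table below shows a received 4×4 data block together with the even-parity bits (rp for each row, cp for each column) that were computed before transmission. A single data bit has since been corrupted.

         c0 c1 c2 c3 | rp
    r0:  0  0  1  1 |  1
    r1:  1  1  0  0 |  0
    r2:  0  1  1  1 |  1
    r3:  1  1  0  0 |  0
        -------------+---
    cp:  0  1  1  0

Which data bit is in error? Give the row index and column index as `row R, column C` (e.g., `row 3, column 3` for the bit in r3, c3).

row 0, column 2

Recompute each row's even parity and compare to rp:
  r0: data parity 0, sent rp 1 → mismatch
  r1: data parity 0, sent rp 0 → ok
  r2: data parity 1, sent rp 1 → ok
  r3: data parity 0, sent rp 0 → ok
Recompute each column's even parity and compare to cp:
  c0: data parity 0, sent cp 0 → ok
  c1: data parity 1, sent cp 1 → ok
  c2: data parity 0, sent cp 1 → mismatch
  c3: data parity 0, sent cp 0 → ok
Exactly one row (r0) and one column (c2) fail → the flipped bit is at their intersection.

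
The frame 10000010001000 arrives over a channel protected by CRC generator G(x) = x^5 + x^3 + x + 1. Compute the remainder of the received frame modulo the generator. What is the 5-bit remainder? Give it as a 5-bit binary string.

10000

Modulo-2 division of 10000010001000 by 101011:
  pos 0: 100000 XOR 101011 = 001011
  pos 2: 101110 XOR 101011 = 000101
  pos 5: 101001 XOR 101011 = 000010
Remainder = 10000 (nonzero — an error is detected).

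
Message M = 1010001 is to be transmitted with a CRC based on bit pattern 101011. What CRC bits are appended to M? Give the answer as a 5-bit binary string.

11010

Append 5 zeros: 101000100000. Divide by 101011 (XOR where the leading bit is 1):
  pos 0: 101000 XOR 101011 = 000011
  pos 4: 111000 XOR 101011 = 010011
  pos 5: 100110 XOR 101011 = 001101
Remainder (last 5 bits) = 11010. This is the CRC / FCS.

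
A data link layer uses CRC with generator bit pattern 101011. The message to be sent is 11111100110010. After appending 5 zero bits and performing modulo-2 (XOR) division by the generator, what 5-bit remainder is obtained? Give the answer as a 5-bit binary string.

Append 5 zeros: 1111110011001000000. Divide by 101011 (XOR where the leading bit is 1):
  pos 0: 111111 XOR 101011 = 010100
  pos 1: 101000 XOR 101011 = 000011
  pos 5: 110110 XOR 101011 = 011101
  pos 6: 111010 XOR 101011 = 010001
  pos 7: 100011 XOR 101011 = 001000
  pos 9: 100000 XOR 101011 = 001011
  pos 11: 101100 XOR 101011 = 000111
Remainder (last 5 bits) = 11100. This is the CRC / FCS.

11100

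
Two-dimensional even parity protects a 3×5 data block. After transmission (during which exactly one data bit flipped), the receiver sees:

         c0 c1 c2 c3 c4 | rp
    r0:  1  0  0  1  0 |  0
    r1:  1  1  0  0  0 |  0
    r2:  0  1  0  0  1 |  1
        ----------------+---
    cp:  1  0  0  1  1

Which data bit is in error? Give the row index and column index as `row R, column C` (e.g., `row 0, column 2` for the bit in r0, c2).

Recompute each row's even parity and compare to rp:
  r0: data parity 0, sent rp 0 → ok
  r1: data parity 0, sent rp 0 → ok
  r2: data parity 0, sent rp 1 → mismatch
Recompute each column's even parity and compare to cp:
  c0: data parity 0, sent cp 1 → mismatch
  c1: data parity 0, sent cp 0 → ok
  c2: data parity 0, sent cp 0 → ok
  c3: data parity 1, sent cp 1 → ok
  c4: data parity 1, sent cp 1 → ok
Exactly one row (r2) and one column (c0) fail → the flipped bit is at their intersection.

row 2, column 0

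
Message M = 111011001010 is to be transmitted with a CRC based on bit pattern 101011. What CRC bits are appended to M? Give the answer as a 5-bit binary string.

11001

Append 5 zeros: 11101100101000000. Divide by 101011 (XOR where the leading bit is 1):
  pos 0: 111011 XOR 101011 = 010000
  pos 1: 100000 XOR 101011 = 001011
  pos 3: 101101 XOR 101011 = 000110
  pos 6: 110010 XOR 101011 = 011001
  pos 7: 110010 XOR 101011 = 011001
  pos 8: 110010 XOR 101011 = 011001
  pos 9: 110010 XOR 101011 = 011001
  pos 10: 110010 XOR 101011 = 011001
  pos 11: 110010 XOR 101011 = 011001
Remainder (last 5 bits) = 11001. This is the CRC / FCS.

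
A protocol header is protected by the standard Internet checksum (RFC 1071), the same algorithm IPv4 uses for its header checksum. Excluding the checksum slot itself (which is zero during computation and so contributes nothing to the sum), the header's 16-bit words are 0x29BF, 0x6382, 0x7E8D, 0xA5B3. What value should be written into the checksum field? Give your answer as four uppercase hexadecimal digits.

One's-complement addition (fold any carry out of bit 15 back into bit 0):
  0x29BF + 0x6382 = 0x08D41
  0x8D41 + 0x7E8D = 0x10BCE → wrap carry → 0x0BCF
  0x0BCF + 0xA5B3 = 0x0B182
One's-complement sum = 0xB182.
Checksum = ~0xB182 & 0xFFFF = 0x4E7D.

4E7D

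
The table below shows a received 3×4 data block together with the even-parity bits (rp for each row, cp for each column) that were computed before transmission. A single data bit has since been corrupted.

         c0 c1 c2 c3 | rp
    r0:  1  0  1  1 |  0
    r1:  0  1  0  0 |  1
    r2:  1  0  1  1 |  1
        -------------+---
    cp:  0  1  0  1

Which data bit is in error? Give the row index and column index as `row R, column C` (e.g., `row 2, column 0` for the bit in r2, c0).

row 0, column 3

Recompute each row's even parity and compare to rp:
  r0: data parity 1, sent rp 0 → mismatch
  r1: data parity 1, sent rp 1 → ok
  r2: data parity 1, sent rp 1 → ok
Recompute each column's even parity and compare to cp:
  c0: data parity 0, sent cp 0 → ok
  c1: data parity 1, sent cp 1 → ok
  c2: data parity 0, sent cp 0 → ok
  c3: data parity 0, sent cp 1 → mismatch
Exactly one row (r0) and one column (c3) fail → the flipped bit is at their intersection.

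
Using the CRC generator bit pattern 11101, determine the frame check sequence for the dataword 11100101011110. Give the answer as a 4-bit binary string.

1011

Append 4 zeros: 111001010111100000. Divide by 11101 (XOR where the leading bit is 1):
  pos 0: 11100 XOR 11101 = 00001
  pos 4: 11010 XOR 11101 = 00111
  pos 6: 11111 XOR 11101 = 00010
  pos 9: 10110 XOR 11101 = 01011
  pos 10: 10110 XOR 11101 = 01011
  pos 11: 10110 XOR 11101 = 01011
  pos 12: 10110 XOR 11101 = 01011
  pos 13: 10110 XOR 11101 = 01011
Remainder (last 4 bits) = 1011. This is the CRC / FCS.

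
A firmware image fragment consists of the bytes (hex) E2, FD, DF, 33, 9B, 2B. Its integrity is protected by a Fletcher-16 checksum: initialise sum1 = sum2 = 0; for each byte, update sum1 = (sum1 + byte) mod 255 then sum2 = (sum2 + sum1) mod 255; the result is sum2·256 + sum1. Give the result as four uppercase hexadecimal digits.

C2BA

Running sums (mod 255):
  after byte 0 (E2): sum1=226, sum2=226
  after byte 1 (FD): sum1=224, sum2=195
  after byte 2 (DF): sum1=192, sum2=132
  after byte 3 (33): sum1=243, sum2=120
  after byte 4 (9B): sum1=143, sum2=8
  after byte 5 (2B): sum1=186, sum2=194
Checksum = sum2·256 + sum1 = 194·256 + 186 = 49850 = 0xC2BA.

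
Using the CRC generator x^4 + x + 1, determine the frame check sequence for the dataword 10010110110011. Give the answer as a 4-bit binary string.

0110

Append 4 zeros: 100101101100110000. Divide by 10011 (XOR where the leading bit is 1):
  pos 0: 10010 XOR 10011 = 00001
  pos 4: 11101 XOR 10011 = 01110
  pos 5: 11101 XOR 10011 = 01110
  pos 6: 11100 XOR 10011 = 01111
  pos 7: 11110 XOR 10011 = 01101
  pos 8: 11011 XOR 10011 = 01000
  pos 9: 10001 XOR 10011 = 00010
  pos 12: 10000 XOR 10011 = 00011
Remainder (last 4 bits) = 0110. This is the CRC / FCS.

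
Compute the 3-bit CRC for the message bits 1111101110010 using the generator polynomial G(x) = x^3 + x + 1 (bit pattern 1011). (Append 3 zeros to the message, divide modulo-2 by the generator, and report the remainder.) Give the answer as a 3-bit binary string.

Append 3 zeros: 1111101110010000. Divide by 1011 (XOR where the leading bit is 1):
  pos 0: 1111 XOR 1011 = 0100
  pos 1: 1001 XOR 1011 = 0010
  pos 3: 1001 XOR 1011 = 0010
  pos 5: 1011 XOR 1011 = 0000
  pos 11: 1000 XOR 1011 = 0011
Remainder (last 3 bits) = 110. This is the CRC / FCS.

110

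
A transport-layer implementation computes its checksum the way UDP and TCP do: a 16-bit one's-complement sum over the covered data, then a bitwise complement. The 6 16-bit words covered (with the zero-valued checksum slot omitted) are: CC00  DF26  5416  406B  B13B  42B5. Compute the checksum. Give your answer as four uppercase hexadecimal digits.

One's-complement addition (fold any carry out of bit 15 back into bit 0):
  0xCC00 + 0xDF26 = 0x1AB26 → wrap carry → 0xAB27
  0xAB27 + 0x5416 = 0x0FF3D
  0xFF3D + 0x406B = 0x13FA8 → wrap carry → 0x3FA9
  0x3FA9 + 0xB13B = 0x0F0E4
  0xF0E4 + 0x42B5 = 0x13399 → wrap carry → 0x339A
One's-complement sum = 0x339A.
Checksum = ~0x339A & 0xFFFF = 0xCC65.

CC65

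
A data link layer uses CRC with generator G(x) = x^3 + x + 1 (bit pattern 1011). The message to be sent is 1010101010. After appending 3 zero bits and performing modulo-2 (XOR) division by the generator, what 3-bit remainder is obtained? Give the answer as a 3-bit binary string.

Append 3 zeros: 1010101010000. Divide by 1011 (XOR where the leading bit is 1):
  pos 0: 1010 XOR 1011 = 0001
  pos 3: 1101 XOR 1011 = 0110
  pos 4: 1100 XOR 1011 = 0111
  pos 5: 1111 XOR 1011 = 0100
  pos 6: 1000 XOR 1011 = 0011
  pos 8: 1100 XOR 1011 = 0111
  pos 9: 1110 XOR 1011 = 0101
Remainder (last 3 bits) = 101. This is the CRC / FCS.

101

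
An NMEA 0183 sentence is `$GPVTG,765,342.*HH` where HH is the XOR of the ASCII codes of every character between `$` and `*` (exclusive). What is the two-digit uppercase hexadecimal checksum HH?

7D

XOR the ASCII codes of the payload characters:
  'G' = 0x47 → acc = 0x47
  'P' = 0x50 → acc = 0x17
  'V' = 0x56 → acc = 0x41
  'T' = 0x54 → acc = 0x15
  'G' = 0x47 → acc = 0x52
  ',' = 0x2C → acc = 0x7E
  '7' = 0x37 → acc = 0x49
  '6' = 0x36 → acc = 0x7F
  '5' = 0x35 → acc = 0x4A
  ',' = 0x2C → acc = 0x66
  '3' = 0x33 → acc = 0x55
  '4' = 0x34 → acc = 0x61
  '2' = 0x32 → acc = 0x53
  '.' = 0x2E → acc = 0x7D
Checksum = 0x7D.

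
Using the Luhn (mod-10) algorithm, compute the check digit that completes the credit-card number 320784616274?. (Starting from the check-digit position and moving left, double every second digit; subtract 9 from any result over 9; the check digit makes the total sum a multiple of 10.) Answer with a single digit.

9

Partial digits right→left: 4 7 2 6 1 6 4 8 7 0 2 3
Double every second digit counting from the check-digit position (so the 1st, 3rd, 5th, ... of the partial from the right).
  doubled (with −9 where >9): 8 4 2 8 5 4 → sum 31
  kept as-is: 7 6 6 8 0 3 → sum 30
Total = 31 + 30 = 61.
Check digit = (10 − (61 mod 10)) mod 10 = 9.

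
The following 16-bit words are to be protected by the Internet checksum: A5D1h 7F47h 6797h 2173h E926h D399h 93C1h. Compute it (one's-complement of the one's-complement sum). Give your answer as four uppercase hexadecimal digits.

One's-complement addition (fold any carry out of bit 15 back into bit 0):
  0xA5D1 + 0x7F47 = 0x12518 → wrap carry → 0x2519
  0x2519 + 0x6797 = 0x08CB0
  0x8CB0 + 0x2173 = 0x0AE23
  0xAE23 + 0xE926 = 0x19749 → wrap carry → 0x974A
  0x974A + 0xD399 = 0x16AE3 → wrap carry → 0x6AE4
  0x6AE4 + 0x93C1 = 0x0FEA5
One's-complement sum = 0xFEA5.
Checksum = ~0xFEA5 & 0xFFFF = 0x015A.

015A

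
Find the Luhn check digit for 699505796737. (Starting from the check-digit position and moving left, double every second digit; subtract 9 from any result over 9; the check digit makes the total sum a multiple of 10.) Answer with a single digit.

Partial digits right→left: 7 3 7 6 9 7 5 0 5 9 9 6
Double every second digit counting from the check-digit position (so the 1st, 3rd, 5th, ... of the partial from the right).
  doubled (with −9 where >9): 5 5 9 1 1 9 → sum 30
  kept as-is: 3 6 7 0 9 6 → sum 31
Total = 30 + 31 = 61.
Check digit = (10 − (61 mod 10)) mod 10 = 9.

9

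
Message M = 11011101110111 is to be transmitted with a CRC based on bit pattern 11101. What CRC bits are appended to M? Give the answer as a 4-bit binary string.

1110

Append 4 zeros: 110111011101110000. Divide by 11101 (XOR where the leading bit is 1):
  pos 0: 11011 XOR 11101 = 00110
  pos 2: 11010 XOR 11101 = 00111
  pos 4: 11111 XOR 11101 = 00010
  pos 7: 10101 XOR 11101 = 01000
  pos 8: 10001 XOR 11101 = 01100
  pos 9: 11001 XOR 11101 = 00100
  pos 11: 10000 XOR 11101 = 01101
  pos 12: 11010 XOR 11101 = 00111
Remainder (last 4 bits) = 1110. This is the CRC / FCS.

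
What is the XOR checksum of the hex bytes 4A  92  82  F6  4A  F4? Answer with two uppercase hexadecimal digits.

12

XOR the bytes together:
  start with 0x4A
  0x4A ⊕ 0x92 = 0xD8
  0xD8 ⊕ 0x82 = 0x5A
  0x5A ⊕ 0xF6 = 0xAC
  0xAC ⊕ 0x4A = 0xE6
  0xE6 ⊕ 0xF4 = 0x12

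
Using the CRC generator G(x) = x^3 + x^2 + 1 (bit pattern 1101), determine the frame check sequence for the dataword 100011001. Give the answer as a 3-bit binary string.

101

Append 3 zeros: 100011001000. Divide by 1101 (XOR where the leading bit is 1):
  pos 0: 1000 XOR 1101 = 0101
  pos 1: 1011 XOR 1101 = 0110
  pos 2: 1101 XOR 1101 = 0000
  pos 8: 1000 XOR 1101 = 0101
Remainder (last 3 bits) = 101. This is the CRC / FCS.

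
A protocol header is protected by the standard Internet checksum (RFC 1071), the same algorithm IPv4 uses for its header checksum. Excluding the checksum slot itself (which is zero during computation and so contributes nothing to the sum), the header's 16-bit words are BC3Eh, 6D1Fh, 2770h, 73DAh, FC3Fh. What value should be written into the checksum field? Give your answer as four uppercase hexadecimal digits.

One's-complement addition (fold any carry out of bit 15 back into bit 0):
  0xBC3E + 0x6D1F = 0x1295D → wrap carry → 0x295E
  0x295E + 0x2770 = 0x050CE
  0x50CE + 0x73DA = 0x0C4A8
  0xC4A8 + 0xFC3F = 0x1C0E7 → wrap carry → 0xC0E8
One's-complement sum = 0xC0E8.
Checksum = ~0xC0E8 & 0xFFFF = 0x3F17.

3F17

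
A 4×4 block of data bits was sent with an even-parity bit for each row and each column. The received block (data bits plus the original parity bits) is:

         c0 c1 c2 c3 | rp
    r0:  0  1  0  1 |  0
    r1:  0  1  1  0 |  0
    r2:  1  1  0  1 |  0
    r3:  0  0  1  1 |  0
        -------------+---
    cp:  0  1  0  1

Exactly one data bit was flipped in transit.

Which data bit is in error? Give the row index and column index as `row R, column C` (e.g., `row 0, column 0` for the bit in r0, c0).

row 2, column 0

Recompute each row's even parity and compare to rp:
  r0: data parity 0, sent rp 0 → ok
  r1: data parity 0, sent rp 0 → ok
  r2: data parity 1, sent rp 0 → mismatch
  r3: data parity 0, sent rp 0 → ok
Recompute each column's even parity and compare to cp:
  c0: data parity 1, sent cp 0 → mismatch
  c1: data parity 1, sent cp 1 → ok
  c2: data parity 0, sent cp 0 → ok
  c3: data parity 1, sent cp 1 → ok
Exactly one row (r2) and one column (c0) fail → the flipped bit is at their intersection.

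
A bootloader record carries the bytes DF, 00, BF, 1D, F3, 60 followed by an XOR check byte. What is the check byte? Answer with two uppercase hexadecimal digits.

XOR the bytes together:
  start with 0xDF
  0xDF ⊕ 0x00 = 0xDF
  0xDF ⊕ 0xBF = 0x60
  0x60 ⊕ 0x1D = 0x7D
  0x7D ⊕ 0xF3 = 0x8E
  0x8E ⊕ 0x60 = 0xEE

EE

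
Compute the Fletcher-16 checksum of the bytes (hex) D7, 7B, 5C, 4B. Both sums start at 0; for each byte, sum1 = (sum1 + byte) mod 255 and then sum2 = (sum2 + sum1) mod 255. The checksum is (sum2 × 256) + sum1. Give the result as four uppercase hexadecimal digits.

Running sums (mod 255):
  after byte 0 (D7): sum1=215, sum2=215
  after byte 1 (7B): sum1=83, sum2=43
  after byte 2 (5C): sum1=175, sum2=218
  after byte 3 (4B): sum1=250, sum2=213
Checksum = sum2·256 + sum1 = 213·256 + 250 = 54778 = 0xD5FA.

D5FA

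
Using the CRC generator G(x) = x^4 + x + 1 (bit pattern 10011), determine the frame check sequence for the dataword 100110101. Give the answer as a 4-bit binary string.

1111

Append 4 zeros: 1001101010000. Divide by 10011 (XOR where the leading bit is 1):
  pos 0: 10011 XOR 10011 = 00000
  pos 6: 10100 XOR 10011 = 00111
  pos 8: 11100 XOR 10011 = 01111
Remainder (last 4 bits) = 1111. This is the CRC / FCS.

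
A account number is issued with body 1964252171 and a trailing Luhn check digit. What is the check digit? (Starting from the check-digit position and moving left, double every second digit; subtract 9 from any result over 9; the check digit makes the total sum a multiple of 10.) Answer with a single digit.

Partial digits right→left: 1 7 1 2 5 2 4 6 9 1
Double every second digit counting from the check-digit position (so the 1st, 3rd, 5th, ... of the partial from the right).
  doubled (with −9 where >9): 2 2 1 8 9 → sum 22
  kept as-is: 7 2 2 6 1 → sum 18
Total = 22 + 18 = 40.
Check digit = (10 − (40 mod 10)) mod 10 = 0.

0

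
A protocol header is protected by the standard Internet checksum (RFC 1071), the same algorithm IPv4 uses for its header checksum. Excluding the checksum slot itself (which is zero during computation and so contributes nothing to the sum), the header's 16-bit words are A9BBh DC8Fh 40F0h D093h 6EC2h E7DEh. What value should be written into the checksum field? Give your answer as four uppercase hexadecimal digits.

118F

One's-complement addition (fold any carry out of bit 15 back into bit 0):
  0xA9BB + 0xDC8F = 0x1864A → wrap carry → 0x864B
  0x864B + 0x40F0 = 0x0C73B
  0xC73B + 0xD093 = 0x197CE → wrap carry → 0x97CF
  0x97CF + 0x6EC2 = 0x10691 → wrap carry → 0x0692
  0x0692 + 0xE7DE = 0x0EE70
One's-complement sum = 0xEE70.
Checksum = ~0xEE70 & 0xFFFF = 0x118F.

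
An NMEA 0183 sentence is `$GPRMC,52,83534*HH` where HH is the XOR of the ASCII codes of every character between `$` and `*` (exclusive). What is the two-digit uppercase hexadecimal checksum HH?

XOR the ASCII codes of the payload characters:
  'G' = 0x47 → acc = 0x47
  'P' = 0x50 → acc = 0x17
  'R' = 0x52 → acc = 0x45
  'M' = 0x4D → acc = 0x08
  'C' = 0x43 → acc = 0x4B
  ',' = 0x2C → acc = 0x67
  '5' = 0x35 → acc = 0x52
  '2' = 0x32 → acc = 0x60
  ',' = 0x2C → acc = 0x4C
  '8' = 0x38 → acc = 0x74
  '3' = 0x33 → acc = 0x47
  '5' = 0x35 → acc = 0x72
  '3' = 0x33 → acc = 0x41
  '4' = 0x34 → acc = 0x75
Checksum = 0x75.

75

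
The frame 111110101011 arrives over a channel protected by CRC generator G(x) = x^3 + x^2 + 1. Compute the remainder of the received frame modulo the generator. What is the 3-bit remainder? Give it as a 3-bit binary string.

Modulo-2 division of 111110101011 by 1101:
  pos 0: 1111 XOR 1101 = 0010
  pos 2: 1010 XOR 1101 = 0111
  pos 3: 1111 XOR 1101 = 0010
  pos 5: 1001 XOR 1101 = 0100
  pos 6: 1000 XOR 1101 = 0101
  pos 7: 1011 XOR 1101 = 0110
  pos 8: 1101 XOR 1101 = 0000
Remainder = 000 (zero — the frame passes the CRC check).

000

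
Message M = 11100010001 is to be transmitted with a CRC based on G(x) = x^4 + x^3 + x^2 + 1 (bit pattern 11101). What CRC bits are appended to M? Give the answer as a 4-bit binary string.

0111

Append 4 zeros: 111000100010000. Divide by 11101 (XOR where the leading bit is 1):
  pos 0: 11100 XOR 11101 = 00001
  pos 4: 10100 XOR 11101 = 01001
  pos 5: 10010 XOR 11101 = 01111
  pos 6: 11111 XOR 11101 = 00010
  pos 9: 10000 XOR 11101 = 01101
  pos 10: 11010 XOR 11101 = 00111
Remainder (last 4 bits) = 0111. This is the CRC / FCS.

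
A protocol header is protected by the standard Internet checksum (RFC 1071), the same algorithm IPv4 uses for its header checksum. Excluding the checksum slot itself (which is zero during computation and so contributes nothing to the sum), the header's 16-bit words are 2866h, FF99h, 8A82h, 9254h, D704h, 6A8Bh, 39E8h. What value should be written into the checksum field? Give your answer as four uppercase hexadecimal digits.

3FB0

One's-complement addition (fold any carry out of bit 15 back into bit 0):
  0x2866 + 0xFF99 = 0x127FF → wrap carry → 0x2800
  0x2800 + 0x8A82 = 0x0B282
  0xB282 + 0x9254 = 0x144D6 → wrap carry → 0x44D7
  0x44D7 + 0xD704 = 0x11BDB → wrap carry → 0x1BDC
  0x1BDC + 0x6A8B = 0x08667
  0x8667 + 0x39E8 = 0x0C04F
One's-complement sum = 0xC04F.
Checksum = ~0xC04F & 0xFFFF = 0x3FB0.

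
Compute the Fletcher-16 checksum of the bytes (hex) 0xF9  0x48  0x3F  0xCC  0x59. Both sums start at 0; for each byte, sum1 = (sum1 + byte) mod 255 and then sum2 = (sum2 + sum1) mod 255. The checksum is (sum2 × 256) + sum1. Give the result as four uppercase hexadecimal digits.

B3A7

Running sums (mod 255):
  after byte 0 (0xF9): sum1=249, sum2=249
  after byte 1 (0x48): sum1=66, sum2=60
  after byte 2 (0x3F): sum1=129, sum2=189
  after byte 3 (0xCC): sum1=78, sum2=12
  after byte 4 (0x59): sum1=167, sum2=179
Checksum = sum2·256 + sum1 = 179·256 + 167 = 45991 = 0xB3A7.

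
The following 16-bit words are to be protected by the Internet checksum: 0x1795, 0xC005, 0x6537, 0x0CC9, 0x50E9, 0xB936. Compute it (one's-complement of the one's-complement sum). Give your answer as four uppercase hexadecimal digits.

AC44

One's-complement addition (fold any carry out of bit 15 back into bit 0):
  0x1795 + 0xC005 = 0x0D79A
  0xD79A + 0x6537 = 0x13CD1 → wrap carry → 0x3CD2
  0x3CD2 + 0x0CC9 = 0x0499B
  0x499B + 0x50E9 = 0x09A84
  0x9A84 + 0xB936 = 0x153BA → wrap carry → 0x53BB
One's-complement sum = 0x53BB.
Checksum = ~0x53BB & 0xFFFF = 0xAC44.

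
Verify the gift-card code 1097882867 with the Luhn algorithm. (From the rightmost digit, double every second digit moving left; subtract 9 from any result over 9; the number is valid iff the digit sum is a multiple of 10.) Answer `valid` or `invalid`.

From the right, keep odd positions and double even positions (subtract 9 from any doubled value over 9):
  doubled (positions 2,4,...): 3 4 7 9 2 → sum 25
  kept (positions 1,3,...): 7 8 8 7 0 → sum 30
Total = 55.
55 mod 10 = 5, so the number is invalid.

invalid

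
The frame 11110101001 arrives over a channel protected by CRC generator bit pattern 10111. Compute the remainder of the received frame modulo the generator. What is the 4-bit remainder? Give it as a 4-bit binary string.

Modulo-2 division of 11110101001 by 10111:
  pos 0: 11110 XOR 10111 = 01001
  pos 1: 10011 XOR 10111 = 00100
  pos 3: 10001 XOR 10111 = 00110
  pos 5: 11000 XOR 10111 = 01111
  pos 6: 11111 XOR 10111 = 01000
Remainder = 1000 (nonzero — an error is detected).

1000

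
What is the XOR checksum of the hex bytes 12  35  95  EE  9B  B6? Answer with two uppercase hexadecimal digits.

71

XOR the bytes together:
  start with 0x12
  0x12 ⊕ 0x35 = 0x27
  0x27 ⊕ 0x95 = 0xB2
  0xB2 ⊕ 0xEE = 0x5C
  0x5C ⊕ 0x9B = 0xC7
  0xC7 ⊕ 0xB6 = 0x71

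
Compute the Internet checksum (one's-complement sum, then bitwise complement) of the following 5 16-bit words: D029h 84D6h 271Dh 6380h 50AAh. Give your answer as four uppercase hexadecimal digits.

One's-complement addition (fold any carry out of bit 15 back into bit 0):
  0xD029 + 0x84D6 = 0x154FF → wrap carry → 0x5500
  0x5500 + 0x271D = 0x07C1D
  0x7C1D + 0x6380 = 0x0DF9D
  0xDF9D + 0x50AA = 0x13047 → wrap carry → 0x3048
One's-complement sum = 0x3048.
Checksum = ~0x3048 & 0xFFFF = 0xCFB7.

CFB7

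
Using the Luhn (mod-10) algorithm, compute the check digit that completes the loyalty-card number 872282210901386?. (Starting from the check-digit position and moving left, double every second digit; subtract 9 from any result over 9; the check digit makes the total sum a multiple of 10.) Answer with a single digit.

9

Partial digits right→left: 6 8 3 1 0 9 0 1 2 2 8 2 2 7 8
Double every second digit counting from the check-digit position (so the 1st, 3rd, 5th, ... of the partial from the right).
  doubled (with −9 where >9): 3 6 0 0 4 7 4 7 → sum 31
  kept as-is: 8 1 9 1 2 2 7 → sum 30
Total = 31 + 30 = 61.
Check digit = (10 − (61 mod 10)) mod 10 = 9.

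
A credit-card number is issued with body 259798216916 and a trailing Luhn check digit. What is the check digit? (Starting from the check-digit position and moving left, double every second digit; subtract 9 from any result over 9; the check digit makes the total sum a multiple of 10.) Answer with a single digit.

Partial digits right→left: 6 1 9 6 1 2 8 9 7 9 5 2
Double every second digit counting from the check-digit position (so the 1st, 3rd, 5th, ... of the partial from the right).
  doubled (with −9 where >9): 3 9 2 7 5 1 → sum 27
  kept as-is: 1 6 2 9 9 2 → sum 29
Total = 27 + 29 = 56.
Check digit = (10 − (56 mod 10)) mod 10 = 4.

4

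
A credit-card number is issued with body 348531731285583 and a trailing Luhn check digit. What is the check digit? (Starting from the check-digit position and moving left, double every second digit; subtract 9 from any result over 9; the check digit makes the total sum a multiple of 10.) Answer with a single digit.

2

Partial digits right→left: 3 8 5 5 8 2 1 3 7 1 3 5 8 4 3
Double every second digit counting from the check-digit position (so the 1st, 3rd, 5th, ... of the partial from the right).
  doubled (with −9 where >9): 6 1 7 2 5 6 7 6 → sum 40
  kept as-is: 8 5 2 3 1 5 4 → sum 28
Total = 40 + 28 = 68.
Check digit = (10 − (68 mod 10)) mod 10 = 2.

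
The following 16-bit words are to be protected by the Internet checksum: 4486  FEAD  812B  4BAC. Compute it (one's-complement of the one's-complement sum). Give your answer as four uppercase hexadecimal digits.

One's-complement addition (fold any carry out of bit 15 back into bit 0):
  0x4486 + 0xFEAD = 0x14333 → wrap carry → 0x4334
  0x4334 + 0x812B = 0x0C45F
  0xC45F + 0x4BAC = 0x1100B → wrap carry → 0x100C
One's-complement sum = 0x100C.
Checksum = ~0x100C & 0xFFFF = 0xEFF3.

EFF3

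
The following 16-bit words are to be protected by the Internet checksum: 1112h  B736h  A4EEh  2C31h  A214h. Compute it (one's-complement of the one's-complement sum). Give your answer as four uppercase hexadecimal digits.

C482

One's-complement addition (fold any carry out of bit 15 back into bit 0):
  0x1112 + 0xB736 = 0x0C848
  0xC848 + 0xA4EE = 0x16D36 → wrap carry → 0x6D37
  0x6D37 + 0x2C31 = 0x09968
  0x9968 + 0xA214 = 0x13B7C → wrap carry → 0x3B7D
One's-complement sum = 0x3B7D.
Checksum = ~0x3B7D & 0xFFFF = 0xC482.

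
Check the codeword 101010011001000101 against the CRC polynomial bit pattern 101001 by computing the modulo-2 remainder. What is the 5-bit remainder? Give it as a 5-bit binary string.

Modulo-2 division of 101010011001000101 by 101001:
  pos 0: 101010 XOR 101001 = 000011
  pos 4: 110110 XOR 101001 = 011111
  pos 5: 111110 XOR 101001 = 010111
  pos 6: 101111 XOR 101001 = 000110
  pos 9: 110000 XOR 101001 = 011001
  pos 10: 110011 XOR 101001 = 011010
  pos 11: 110100 XOR 101001 = 011101
  pos 12: 111011 XOR 101001 = 010010
Remainder = 10010 (nonzero — an error is detected).

10010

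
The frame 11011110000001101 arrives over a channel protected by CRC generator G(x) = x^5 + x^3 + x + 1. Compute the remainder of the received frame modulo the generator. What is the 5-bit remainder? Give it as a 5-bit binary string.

Modulo-2 division of 11011110000001101 by 101011:
  pos 0: 110111 XOR 101011 = 011100
  pos 1: 111001 XOR 101011 = 010010
  pos 2: 100100 XOR 101011 = 001111
  pos 4: 111100 XOR 101011 = 010111
  pos 5: 101110 XOR 101011 = 000101
  pos 8: 101001 XOR 101011 = 000010
Remainder = 10101 (nonzero — an error is detected).

10101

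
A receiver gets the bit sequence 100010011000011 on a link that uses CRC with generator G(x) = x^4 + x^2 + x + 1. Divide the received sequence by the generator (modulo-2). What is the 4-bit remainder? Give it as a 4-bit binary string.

Modulo-2 division of 100010011000011 by 10111:
  pos 0: 10001 XOR 10111 = 00110
  pos 2: 11000 XOR 10111 = 01111
  pos 3: 11111 XOR 10111 = 01000
  pos 4: 10001 XOR 10111 = 00110
  pos 6: 11000 XOR 10111 = 01111
  pos 7: 11110 XOR 10111 = 01001
  pos 8: 10010 XOR 10111 = 00101
  pos 10: 10111 XOR 10111 = 00000
Remainder = 0000 (zero — the frame passes the CRC check).

0000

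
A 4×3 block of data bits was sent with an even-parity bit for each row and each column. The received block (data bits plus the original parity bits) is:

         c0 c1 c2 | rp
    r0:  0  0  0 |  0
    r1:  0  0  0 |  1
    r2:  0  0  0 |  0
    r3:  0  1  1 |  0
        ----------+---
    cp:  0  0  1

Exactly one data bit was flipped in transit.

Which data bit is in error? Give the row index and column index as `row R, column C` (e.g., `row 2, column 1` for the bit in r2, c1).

row 1, column 1

Recompute each row's even parity and compare to rp:
  r0: data parity 0, sent rp 0 → ok
  r1: data parity 0, sent rp 1 → mismatch
  r2: data parity 0, sent rp 0 → ok
  r3: data parity 0, sent rp 0 → ok
Recompute each column's even parity and compare to cp:
  c0: data parity 0, sent cp 0 → ok
  c1: data parity 1, sent cp 0 → mismatch
  c2: data parity 1, sent cp 1 → ok
Exactly one row (r1) and one column (c1) fail → the flipped bit is at their intersection.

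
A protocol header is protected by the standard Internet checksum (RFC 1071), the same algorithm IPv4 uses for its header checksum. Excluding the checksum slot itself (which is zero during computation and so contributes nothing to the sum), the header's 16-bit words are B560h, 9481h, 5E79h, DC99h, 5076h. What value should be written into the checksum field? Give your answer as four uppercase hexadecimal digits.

2A94

One's-complement addition (fold any carry out of bit 15 back into bit 0):
  0xB560 + 0x9481 = 0x149E1 → wrap carry → 0x49E2
  0x49E2 + 0x5E79 = 0x0A85B
  0xA85B + 0xDC99 = 0x184F4 → wrap carry → 0x84F5
  0x84F5 + 0x5076 = 0x0D56B
One's-complement sum = 0xD56B.
Checksum = ~0xD56B & 0xFFFF = 0x2A94.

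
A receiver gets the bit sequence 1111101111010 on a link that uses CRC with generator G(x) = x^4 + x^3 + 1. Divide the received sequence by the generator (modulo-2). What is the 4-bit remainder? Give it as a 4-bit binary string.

Modulo-2 division of 1111101111010 by 11001:
  pos 0: 11111 XOR 11001 = 00110
  pos 2: 11001 XOR 11001 = 00000
  pos 7: 11101 XOR 11001 = 00100
Remainder = 1000 (nonzero — an error is detected).

1000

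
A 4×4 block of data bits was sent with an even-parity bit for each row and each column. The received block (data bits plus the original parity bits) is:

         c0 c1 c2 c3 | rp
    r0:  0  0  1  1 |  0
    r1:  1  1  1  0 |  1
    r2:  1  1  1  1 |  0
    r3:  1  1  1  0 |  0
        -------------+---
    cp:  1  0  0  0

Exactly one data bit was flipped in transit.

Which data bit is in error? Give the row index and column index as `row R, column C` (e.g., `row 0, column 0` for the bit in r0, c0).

row 3, column 1

Recompute each row's even parity and compare to rp:
  r0: data parity 0, sent rp 0 → ok
  r1: data parity 1, sent rp 1 → ok
  r2: data parity 0, sent rp 0 → ok
  r3: data parity 1, sent rp 0 → mismatch
Recompute each column's even parity and compare to cp:
  c0: data parity 1, sent cp 1 → ok
  c1: data parity 1, sent cp 0 → mismatch
  c2: data parity 0, sent cp 0 → ok
  c3: data parity 0, sent cp 0 → ok
Exactly one row (r3) and one column (c1) fail → the flipped bit is at their intersection.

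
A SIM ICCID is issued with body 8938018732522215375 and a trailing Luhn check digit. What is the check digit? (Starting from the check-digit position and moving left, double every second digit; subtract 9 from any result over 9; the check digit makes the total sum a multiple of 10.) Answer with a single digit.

Partial digits right→left: 5 7 3 5 1 2 2 2 5 2 3 7 8 1 0 8 3 9 8
Double every second digit counting from the check-digit position (so the 1st, 3rd, 5th, ... of the partial from the right).
  doubled (with −9 where >9): 1 6 2 4 1 6 7 0 6 7 → sum 40
  kept as-is: 7 5 2 2 2 7 1 8 9 → sum 43
Total = 40 + 43 = 83.
Check digit = (10 − (83 mod 10)) mod 10 = 7.

7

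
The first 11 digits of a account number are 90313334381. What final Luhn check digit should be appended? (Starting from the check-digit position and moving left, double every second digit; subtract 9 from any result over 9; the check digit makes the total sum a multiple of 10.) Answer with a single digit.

Partial digits right→left: 1 8 3 4 3 3 3 1 3 0 9
Double every second digit counting from the check-digit position (so the 1st, 3rd, 5th, ... of the partial from the right).
  doubled (with −9 where >9): 2 6 6 6 6 9 → sum 35
  kept as-is: 8 4 3 1 0 → sum 16
Total = 35 + 16 = 51.
Check digit = (10 − (51 mod 10)) mod 10 = 9.

9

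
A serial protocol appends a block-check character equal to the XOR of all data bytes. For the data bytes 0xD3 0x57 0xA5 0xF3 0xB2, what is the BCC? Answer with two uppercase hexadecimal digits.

60

XOR the bytes together:
  start with 0xD3
  0xD3 ⊕ 0x57 = 0x84
  0x84 ⊕ 0xA5 = 0x21
  0x21 ⊕ 0xF3 = 0xD2
  0xD2 ⊕ 0xB2 = 0x60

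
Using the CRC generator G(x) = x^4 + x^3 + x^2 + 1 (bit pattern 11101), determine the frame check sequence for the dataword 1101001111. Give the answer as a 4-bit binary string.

0100

Append 4 zeros: 11010011110000. Divide by 11101 (XOR where the leading bit is 1):
  pos 0: 11010 XOR 11101 = 00111
  pos 2: 11101 XOR 11101 = 00000
  pos 7: 11100 XOR 11101 = 00001
Remainder (last 4 bits) = 0100. This is the CRC / FCS.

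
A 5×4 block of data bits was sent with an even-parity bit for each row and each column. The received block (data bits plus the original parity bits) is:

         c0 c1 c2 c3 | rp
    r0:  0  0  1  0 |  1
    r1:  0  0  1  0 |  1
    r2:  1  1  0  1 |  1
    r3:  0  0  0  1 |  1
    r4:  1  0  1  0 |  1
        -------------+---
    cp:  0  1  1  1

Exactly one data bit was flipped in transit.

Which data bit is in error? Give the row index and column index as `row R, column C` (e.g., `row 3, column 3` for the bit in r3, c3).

row 4, column 3

Recompute each row's even parity and compare to rp:
  r0: data parity 1, sent rp 1 → ok
  r1: data parity 1, sent rp 1 → ok
  r2: data parity 1, sent rp 1 → ok
  r3: data parity 1, sent rp 1 → ok
  r4: data parity 0, sent rp 1 → mismatch
Recompute each column's even parity and compare to cp:
  c0: data parity 0, sent cp 0 → ok
  c1: data parity 1, sent cp 1 → ok
  c2: data parity 1, sent cp 1 → ok
  c3: data parity 0, sent cp 1 → mismatch
Exactly one row (r4) and one column (c3) fail → the flipped bit is at their intersection.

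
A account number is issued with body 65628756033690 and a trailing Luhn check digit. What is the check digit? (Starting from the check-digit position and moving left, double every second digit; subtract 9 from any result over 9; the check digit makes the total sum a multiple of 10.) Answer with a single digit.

1

Partial digits right→left: 0 9 6 3 3 0 6 5 7 8 2 6 5 6
Double every second digit counting from the check-digit position (so the 1st, 3rd, 5th, ... of the partial from the right).
  doubled (with −9 where >9): 0 3 6 3 5 4 1 → sum 22
  kept as-is: 9 3 0 5 8 6 6 → sum 37
Total = 22 + 37 = 59.
Check digit = (10 − (59 mod 10)) mod 10 = 1.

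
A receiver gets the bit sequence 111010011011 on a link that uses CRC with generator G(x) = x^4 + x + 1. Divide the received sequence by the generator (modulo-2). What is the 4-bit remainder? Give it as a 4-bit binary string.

Modulo-2 division of 111010011011 by 10011:
  pos 0: 11101 XOR 10011 = 01110
  pos 1: 11100 XOR 10011 = 01111
  pos 2: 11110 XOR 10011 = 01101
  pos 3: 11011 XOR 10011 = 01000
  pos 4: 10001 XOR 10011 = 00010
  pos 7: 10011 XOR 10011 = 00000
Remainder = 0000 (zero — the frame passes the CRC check).

0000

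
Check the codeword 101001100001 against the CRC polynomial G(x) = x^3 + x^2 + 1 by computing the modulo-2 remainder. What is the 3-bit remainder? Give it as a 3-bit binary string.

Modulo-2 division of 101001100001 by 1101:
  pos 0: 1010 XOR 1101 = 0111
  pos 1: 1110 XOR 1101 = 0011
  pos 3: 1111 XOR 1101 = 0010
  pos 5: 1000 XOR 1101 = 0101
  pos 6: 1010 XOR 1101 = 0111
  pos 7: 1110 XOR 1101 = 0011
Remainder = 111 (nonzero — an error is detected).

111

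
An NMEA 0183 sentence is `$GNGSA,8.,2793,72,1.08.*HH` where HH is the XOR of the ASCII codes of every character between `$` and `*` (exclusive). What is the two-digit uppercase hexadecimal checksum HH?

XOR the ASCII codes of the payload characters:
  'G' = 0x47 → acc = 0x47
  'N' = 0x4E → acc = 0x09
  'G' = 0x47 → acc = 0x4E
  'S' = 0x53 → acc = 0x1D
  'A' = 0x41 → acc = 0x5C
  ',' = 0x2C → acc = 0x70
  '8' = 0x38 → acc = 0x48
  '.' = 0x2E → acc = 0x66
  ',' = 0x2C → acc = 0x4A
  '2' = 0x32 → acc = 0x78
  '7' = 0x37 → acc = 0x4F
  '9' = 0x39 → acc = 0x76
  '3' = 0x33 → acc = 0x45
  ',' = 0x2C → acc = 0x69
  '7' = 0x37 → acc = 0x5E
  '2' = 0x32 → acc = 0x6C
  ',' = 0x2C → acc = 0x40
  '1' = 0x31 → acc = 0x71
  '.' = 0x2E → acc = 0x5F
  '0' = 0x30 → acc = 0x6F
  '8' = 0x38 → acc = 0x57
  '.' = 0x2E → acc = 0x79
Checksum = 0x79.

79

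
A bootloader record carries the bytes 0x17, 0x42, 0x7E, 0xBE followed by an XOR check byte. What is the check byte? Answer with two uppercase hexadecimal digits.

95

XOR the bytes together:
  start with 0x17
  0x17 ⊕ 0x42 = 0x55
  0x55 ⊕ 0x7E = 0x2B
  0x2B ⊕ 0xBE = 0x95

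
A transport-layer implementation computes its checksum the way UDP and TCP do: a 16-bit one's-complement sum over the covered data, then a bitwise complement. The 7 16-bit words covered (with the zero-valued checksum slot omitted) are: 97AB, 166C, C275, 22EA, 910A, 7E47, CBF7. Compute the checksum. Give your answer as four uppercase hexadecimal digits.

913E

One's-complement addition (fold any carry out of bit 15 back into bit 0):
  0x97AB + 0x166C = 0x0AE17
  0xAE17 + 0xC275 = 0x1708C → wrap carry → 0x708D
  0x708D + 0x22EA = 0x09377
  0x9377 + 0x910A = 0x12481 → wrap carry → 0x2482
  0x2482 + 0x7E47 = 0x0A2C9
  0xA2C9 + 0xCBF7 = 0x16EC0 → wrap carry → 0x6EC1
One's-complement sum = 0x6EC1.
Checksum = ~0x6EC1 & 0xFFFF = 0x913E.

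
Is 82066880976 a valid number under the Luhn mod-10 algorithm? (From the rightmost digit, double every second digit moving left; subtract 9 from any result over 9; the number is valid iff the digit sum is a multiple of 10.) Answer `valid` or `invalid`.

From the right, keep odd positions and double even positions (subtract 9 from any doubled value over 9):
  doubled (positions 2,4,...): 5 0 7 3 4 → sum 19
  kept (positions 1,3,...): 6 9 8 6 0 8 → sum 37
Total = 56.
56 mod 10 = 6, so the number is invalid.

invalid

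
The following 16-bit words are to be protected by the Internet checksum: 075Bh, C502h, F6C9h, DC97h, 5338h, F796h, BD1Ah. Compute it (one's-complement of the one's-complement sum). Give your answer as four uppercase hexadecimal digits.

5856

One's-complement addition (fold any carry out of bit 15 back into bit 0):
  0x075B + 0xC502 = 0x0CC5D
  0xCC5D + 0xF6C9 = 0x1C326 → wrap carry → 0xC327
  0xC327 + 0xDC97 = 0x19FBE → wrap carry → 0x9FBF
  0x9FBF + 0x5338 = 0x0F2F7
  0xF2F7 + 0xF796 = 0x1EA8D → wrap carry → 0xEA8E
  0xEA8E + 0xBD1A = 0x1A7A8 → wrap carry → 0xA7A9
One's-complement sum = 0xA7A9.
Checksum = ~0xA7A9 & 0xFFFF = 0x5856.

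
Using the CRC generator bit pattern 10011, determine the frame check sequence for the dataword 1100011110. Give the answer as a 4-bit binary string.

Append 4 zeros: 11000111100000. Divide by 10011 (XOR where the leading bit is 1):
  pos 0: 11000 XOR 10011 = 01011
  pos 1: 10111 XOR 10011 = 00100
  pos 3: 10011 XOR 10011 = 00000
  pos 8: 10000 XOR 10011 = 00011
Remainder (last 4 bits) = 0110. This is the CRC / FCS.

0110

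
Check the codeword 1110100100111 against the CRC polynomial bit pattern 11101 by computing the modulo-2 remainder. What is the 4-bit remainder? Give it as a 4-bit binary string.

0000

Modulo-2 division of 1110100100111 by 11101:
  pos 0: 11101 XOR 11101 = 00000
  pos 7: 10011 XOR 11101 = 01110
  pos 8: 11101 XOR 11101 = 00000
Remainder = 0000 (zero — the frame passes the CRC check).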